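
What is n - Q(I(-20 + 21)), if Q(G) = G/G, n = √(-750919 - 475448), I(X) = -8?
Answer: -1 + 3*I*√136263 ≈ -1.0 + 1107.4*I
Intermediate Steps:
n = 3*I*√136263 (n = √(-1226367) = 3*I*√136263 ≈ 1107.4*I)
Q(G) = 1
n - Q(I(-20 + 21)) = 3*I*√136263 - 1*1 = 3*I*√136263 - 1 = -1 + 3*I*√136263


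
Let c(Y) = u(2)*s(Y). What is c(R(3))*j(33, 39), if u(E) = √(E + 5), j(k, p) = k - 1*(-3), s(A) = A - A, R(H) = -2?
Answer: 0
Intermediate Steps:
s(A) = 0
j(k, p) = 3 + k (j(k, p) = k + 3 = 3 + k)
u(E) = √(5 + E)
c(Y) = 0 (c(Y) = √(5 + 2)*0 = √7*0 = 0)
c(R(3))*j(33, 39) = 0*(3 + 33) = 0*36 = 0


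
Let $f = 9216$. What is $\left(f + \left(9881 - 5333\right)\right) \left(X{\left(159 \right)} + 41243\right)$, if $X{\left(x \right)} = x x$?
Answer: $915636336$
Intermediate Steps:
$X{\left(x \right)} = x^{2}$
$\left(f + \left(9881 - 5333\right)\right) \left(X{\left(159 \right)} + 41243\right) = \left(9216 + \left(9881 - 5333\right)\right) \left(159^{2} + 41243\right) = \left(9216 + 4548\right) \left(25281 + 41243\right) = 13764 \cdot 66524 = 915636336$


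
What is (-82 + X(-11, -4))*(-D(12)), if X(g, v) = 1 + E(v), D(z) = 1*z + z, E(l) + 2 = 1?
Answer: 1968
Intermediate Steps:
E(l) = -1 (E(l) = -2 + 1 = -1)
D(z) = 2*z (D(z) = z + z = 2*z)
X(g, v) = 0 (X(g, v) = 1 - 1 = 0)
(-82 + X(-11, -4))*(-D(12)) = (-82 + 0)*(-2*12) = -(-82)*24 = -82*(-24) = 1968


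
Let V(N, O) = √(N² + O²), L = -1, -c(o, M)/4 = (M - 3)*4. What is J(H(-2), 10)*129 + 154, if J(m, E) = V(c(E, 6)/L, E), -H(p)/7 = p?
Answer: 154 + 258*√601 ≈ 6478.9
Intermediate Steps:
c(o, M) = 48 - 16*M (c(o, M) = -4*(M - 3)*4 = -4*(-3 + M)*4 = -4*(-12 + 4*M) = 48 - 16*M)
H(p) = -7*p
J(m, E) = √(2304 + E²) (J(m, E) = √(((48 - 16*6)/(-1))² + E²) = √(((48 - 96)*(-1))² + E²) = √((-48*(-1))² + E²) = √(48² + E²) = √(2304 + E²))
J(H(-2), 10)*129 + 154 = √(2304 + 10²)*129 + 154 = √(2304 + 100)*129 + 154 = √2404*129 + 154 = (2*√601)*129 + 154 = 258*√601 + 154 = 154 + 258*√601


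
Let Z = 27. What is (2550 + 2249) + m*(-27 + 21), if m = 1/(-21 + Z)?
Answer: 4798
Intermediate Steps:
m = ⅙ (m = 1/(-21 + 27) = 1/6 = ⅙ ≈ 0.16667)
(2550 + 2249) + m*(-27 + 21) = (2550 + 2249) + (-27 + 21)/6 = 4799 + (⅙)*(-6) = 4799 - 1 = 4798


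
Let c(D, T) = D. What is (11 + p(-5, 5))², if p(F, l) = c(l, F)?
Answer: 256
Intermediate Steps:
p(F, l) = l
(11 + p(-5, 5))² = (11 + 5)² = 16² = 256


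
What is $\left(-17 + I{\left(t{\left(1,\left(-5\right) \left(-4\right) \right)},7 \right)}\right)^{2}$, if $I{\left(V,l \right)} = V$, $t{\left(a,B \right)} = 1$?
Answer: $256$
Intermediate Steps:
$\left(-17 + I{\left(t{\left(1,\left(-5\right) \left(-4\right) \right)},7 \right)}\right)^{2} = \left(-17 + 1\right)^{2} = \left(-16\right)^{2} = 256$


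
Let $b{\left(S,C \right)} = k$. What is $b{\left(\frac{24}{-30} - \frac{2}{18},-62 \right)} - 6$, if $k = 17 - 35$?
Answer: $-24$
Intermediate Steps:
$k = -18$
$b{\left(S,C \right)} = -18$
$b{\left(\frac{24}{-30} - \frac{2}{18},-62 \right)} - 6 = -18 - 6 = -24$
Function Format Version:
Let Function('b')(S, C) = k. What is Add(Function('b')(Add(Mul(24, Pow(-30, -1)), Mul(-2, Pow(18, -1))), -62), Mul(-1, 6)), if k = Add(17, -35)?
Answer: -24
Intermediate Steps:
k = -18
Function('b')(S, C) = -18
Add(Function('b')(Add(Mul(24, Pow(-30, -1)), Mul(-2, Pow(18, -1))), -62), Mul(-1, 6)) = Add(-18, Mul(-1, 6)) = Add(-18, -6) = -24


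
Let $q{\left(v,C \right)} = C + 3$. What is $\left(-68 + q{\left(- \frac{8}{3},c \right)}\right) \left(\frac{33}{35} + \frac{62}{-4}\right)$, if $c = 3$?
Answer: $\frac{31589}{35} \approx 902.54$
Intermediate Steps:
$q{\left(v,C \right)} = 3 + C$
$\left(-68 + q{\left(- \frac{8}{3},c \right)}\right) \left(\frac{33}{35} + \frac{62}{-4}\right) = \left(-68 + \left(3 + 3\right)\right) \left(\frac{33}{35} + \frac{62}{-4}\right) = \left(-68 + 6\right) \left(33 \cdot \frac{1}{35} + 62 \left(- \frac{1}{4}\right)\right) = - 62 \left(\frac{33}{35} - \frac{31}{2}\right) = \left(-62\right) \left(- \frac{1019}{70}\right) = \frac{31589}{35}$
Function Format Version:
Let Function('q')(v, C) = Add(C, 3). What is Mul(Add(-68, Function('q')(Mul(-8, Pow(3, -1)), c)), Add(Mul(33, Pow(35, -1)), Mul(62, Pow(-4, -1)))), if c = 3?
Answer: Rational(31589, 35) ≈ 902.54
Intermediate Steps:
Function('q')(v, C) = Add(3, C)
Mul(Add(-68, Function('q')(Mul(-8, Pow(3, -1)), c)), Add(Mul(33, Pow(35, -1)), Mul(62, Pow(-4, -1)))) = Mul(Add(-68, Add(3, 3)), Add(Mul(33, Pow(35, -1)), Mul(62, Pow(-4, -1)))) = Mul(Add(-68, 6), Add(Mul(33, Rational(1, 35)), Mul(62, Rational(-1, 4)))) = Mul(-62, Add(Rational(33, 35), Rational(-31, 2))) = Mul(-62, Rational(-1019, 70)) = Rational(31589, 35)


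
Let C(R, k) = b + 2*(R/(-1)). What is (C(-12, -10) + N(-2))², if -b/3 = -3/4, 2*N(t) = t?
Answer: 10201/16 ≈ 637.56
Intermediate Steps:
N(t) = t/2
b = 9/4 (b = -(-9)/4 = -3*(-¾) = 9/4 ≈ 2.2500)
C(R, k) = 9/4 - 2*R (C(R, k) = 9/4 + 2*(R/(-1)) = 9/4 + 2*(R*(-1)) = 9/4 + 2*(-R) = 9/4 - 2*R)
(C(-12, -10) + N(-2))² = ((9/4 - 2*(-12)) + (½)*(-2))² = ((9/4 + 24) - 1)² = (105/4 - 1)² = (101/4)² = 10201/16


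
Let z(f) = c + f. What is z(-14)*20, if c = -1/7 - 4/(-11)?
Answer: -21220/77 ≈ -275.58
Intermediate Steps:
c = 17/77 (c = -1*1/7 - 4*(-1/11) = -1/7 + 4/11 = 17/77 ≈ 0.22078)
z(f) = 17/77 + f
z(-14)*20 = (17/77 - 14)*20 = -1061/77*20 = -21220/77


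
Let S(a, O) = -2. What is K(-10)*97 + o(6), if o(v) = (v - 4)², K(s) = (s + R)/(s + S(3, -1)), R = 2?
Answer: 206/3 ≈ 68.667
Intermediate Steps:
K(s) = (2 + s)/(-2 + s) (K(s) = (s + 2)/(s - 2) = (2 + s)/(-2 + s))
o(v) = (-4 + v)²
K(-10)*97 + o(6) = ((2 - 10)/(-2 - 10))*97 + (-4 + 6)² = (-8/(-12))*97 + 2² = -1/12*(-8)*97 + 4 = (⅔)*97 + 4 = 194/3 + 4 = 206/3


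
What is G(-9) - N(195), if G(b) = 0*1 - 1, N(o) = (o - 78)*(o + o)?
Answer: -45631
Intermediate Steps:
N(o) = 2*o*(-78 + o) (N(o) = (-78 + o)*(2*o) = 2*o*(-78 + o))
G(b) = -1 (G(b) = 0 - 1 = -1)
G(-9) - N(195) = -1 - 2*195*(-78 + 195) = -1 - 2*195*117 = -1 - 1*45630 = -1 - 45630 = -45631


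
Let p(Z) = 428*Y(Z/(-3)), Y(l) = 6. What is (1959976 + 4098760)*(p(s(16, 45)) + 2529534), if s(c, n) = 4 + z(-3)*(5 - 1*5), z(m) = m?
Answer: 15341337543072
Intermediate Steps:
s(c, n) = 4 (s(c, n) = 4 - 3*(5 - 1*5) = 4 - 3*(5 - 5) = 4 - 3*0 = 4 + 0 = 4)
p(Z) = 2568 (p(Z) = 428*6 = 2568)
(1959976 + 4098760)*(p(s(16, 45)) + 2529534) = (1959976 + 4098760)*(2568 + 2529534) = 6058736*2532102 = 15341337543072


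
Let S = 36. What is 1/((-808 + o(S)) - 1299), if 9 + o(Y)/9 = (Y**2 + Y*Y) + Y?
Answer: 1/21464 ≈ 4.6590e-5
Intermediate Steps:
o(Y) = -81 + 9*Y + 18*Y**2 (o(Y) = -81 + 9*((Y**2 + Y*Y) + Y) = -81 + 9*((Y**2 + Y**2) + Y) = -81 + 9*(2*Y**2 + Y) = -81 + 9*(Y + 2*Y**2) = -81 + (9*Y + 18*Y**2) = -81 + 9*Y + 18*Y**2)
1/((-808 + o(S)) - 1299) = 1/((-808 + (-81 + 9*36 + 18*36**2)) - 1299) = 1/((-808 + (-81 + 324 + 18*1296)) - 1299) = 1/((-808 + (-81 + 324 + 23328)) - 1299) = 1/((-808 + 23571) - 1299) = 1/(22763 - 1299) = 1/21464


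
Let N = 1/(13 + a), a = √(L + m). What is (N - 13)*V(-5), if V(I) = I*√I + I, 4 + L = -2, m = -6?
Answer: 11700/181 - 10*√15/181 + 10*I*√3/181 + 11700*I*√5/181 ≈ 64.427 + 144.64*I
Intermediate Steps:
L = -6 (L = -4 - 2 = -6)
V(I) = I + I^(3/2) (V(I) = I^(3/2) + I = I + I^(3/2))
a = 2*I*√3 (a = √(-6 - 6) = √(-12) = 2*I*√3 ≈ 3.4641*I)
N = 1/(13 + 2*I*√3) ≈ 0.071823 - 0.019139*I
(N - 13)*V(-5) = ((13/181 - 2*I*√3/181) - 13)*(-5 + (-5)^(3/2)) = (-2340/181 - 2*I*√3/181)*(-5 - 5*I*√5) = (-5 - 5*I*√5)*(-2340/181 - 2*I*√3/181)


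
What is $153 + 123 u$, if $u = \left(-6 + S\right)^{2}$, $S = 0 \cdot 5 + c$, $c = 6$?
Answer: $153$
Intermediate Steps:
$S = 6$ ($S = 0 \cdot 5 + 6 = 0 + 6 = 6$)
$u = 0$ ($u = \left(-6 + 6\right)^{2} = 0^{2} = 0$)
$153 + 123 u = 153 + 123 \cdot 0 = 153 + 0 = 153$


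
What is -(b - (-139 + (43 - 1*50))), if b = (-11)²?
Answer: -267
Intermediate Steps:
b = 121
-(b - (-139 + (43 - 1*50))) = -(121 - (-139 + (43 - 1*50))) = -(121 - (-139 + (43 - 50))) = -(121 - (-139 - 7)) = -(121 - 1*(-146)) = -(121 + 146) = -1*267 = -267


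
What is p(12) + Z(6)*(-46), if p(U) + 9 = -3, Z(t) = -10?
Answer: 448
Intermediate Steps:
p(U) = -12 (p(U) = -9 - 3 = -12)
p(12) + Z(6)*(-46) = -12 - 10*(-46) = -12 + 460 = 448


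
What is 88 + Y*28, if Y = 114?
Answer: 3280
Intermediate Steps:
88 + Y*28 = 88 + 114*28 = 88 + 3192 = 3280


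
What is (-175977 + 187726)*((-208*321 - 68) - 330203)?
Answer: -4664811211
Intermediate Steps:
(-175977 + 187726)*((-208*321 - 68) - 330203) = 11749*((-66768 - 68) - 330203) = 11749*(-66836 - 330203) = 11749*(-397039) = -4664811211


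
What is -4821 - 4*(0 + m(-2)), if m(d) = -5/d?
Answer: -4831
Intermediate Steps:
-4821 - 4*(0 + m(-2)) = -4821 - 4*(0 - 5/(-2)) = -4821 - 4*(0 - 5*(-½)) = -4821 - 4*(0 + 5/2) = -4821 - 4*5/2 = -4821 - 10 = -4831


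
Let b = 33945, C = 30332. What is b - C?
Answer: 3613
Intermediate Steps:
b - C = 33945 - 1*30332 = 33945 - 30332 = 3613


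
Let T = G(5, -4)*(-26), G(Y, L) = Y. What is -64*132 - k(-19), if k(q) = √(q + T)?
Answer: -8448 - I*√149 ≈ -8448.0 - 12.207*I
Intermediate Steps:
T = -130 (T = 5*(-26) = -130)
k(q) = √(-130 + q) (k(q) = √(q - 130) = √(-130 + q))
-64*132 - k(-19) = -64*132 - √(-130 - 19) = -8448 - √(-149) = -8448 - I*√149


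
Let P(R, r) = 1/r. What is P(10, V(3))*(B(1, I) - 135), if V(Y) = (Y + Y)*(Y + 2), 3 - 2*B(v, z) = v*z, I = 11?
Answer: -139/30 ≈ -4.6333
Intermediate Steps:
B(v, z) = 3/2 - v*z/2
V(Y) = 2*Y*(2 + Y) (V(Y) = (2*Y)*(2 + Y) = 2*Y*(2 + Y))
P(10, V(3))*(B(1, I) - 135) = ((3/2 - ½*1*11) - 135)/((2*3*(2 + 3))) = ((3/2 - 11/2) - 135)/((2*3*5)) = (-4 - 135)/30 = (1/30)*(-139) = -139/30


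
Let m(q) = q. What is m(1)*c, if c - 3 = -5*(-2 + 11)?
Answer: -42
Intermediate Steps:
c = -42 (c = 3 - 5*(-2 + 11) = 3 - 5*9 = 3 - 45 = -42)
m(1)*c = 1*(-42) = -42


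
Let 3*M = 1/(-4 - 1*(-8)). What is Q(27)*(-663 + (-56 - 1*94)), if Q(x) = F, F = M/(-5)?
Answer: 271/20 ≈ 13.550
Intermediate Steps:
M = 1/12 (M = 1/(3*(-4 - 1*(-8))) = 1/(3*(-4 + 8)) = (⅓)/4 = (⅓)*(¼) = 1/12 ≈ 0.083333)
F = -1/60 (F = (1/12)/(-5) = (1/12)*(-⅕) = -1/60 ≈ -0.016667)
Q(x) = -1/60
Q(27)*(-663 + (-56 - 1*94)) = -(-663 + (-56 - 1*94))/60 = -(-663 + (-56 - 94))/60 = -(-663 - 150)/60 = -1/60*(-813) = 271/20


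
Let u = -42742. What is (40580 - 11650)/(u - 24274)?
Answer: -14465/33508 ≈ -0.43169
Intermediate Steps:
(40580 - 11650)/(u - 24274) = (40580 - 11650)/(-42742 - 24274) = 28930/(-67016) = 28930*(-1/67016) = -14465/33508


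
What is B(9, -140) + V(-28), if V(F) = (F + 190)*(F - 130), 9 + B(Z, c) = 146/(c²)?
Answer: -250928927/9800 ≈ -25605.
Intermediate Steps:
B(Z, c) = -9 + 146/c² (B(Z, c) = -9 + 146/(c²) = -9 + 146/c²)
V(F) = (-130 + F)*(190 + F) (V(F) = (190 + F)*(-130 + F) = (-130 + F)*(190 + F))
B(9, -140) + V(-28) = (-9 + 146/(-140)²) + (-24700 + (-28)² + 60*(-28)) = (-9 + 146*(1/19600)) + (-24700 + 784 - 1680) = (-9 + 73/9800) - 25596 = -88127/9800 - 25596 = -250928927/9800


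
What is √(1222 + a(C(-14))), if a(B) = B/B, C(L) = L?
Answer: √1223 ≈ 34.971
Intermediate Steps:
a(B) = 1
√(1222 + a(C(-14))) = √(1222 + 1) = √1223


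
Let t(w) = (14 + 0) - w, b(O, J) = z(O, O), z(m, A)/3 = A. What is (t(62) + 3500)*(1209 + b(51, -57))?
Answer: 4701624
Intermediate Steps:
z(m, A) = 3*A
b(O, J) = 3*O
t(w) = 14 - w
(t(62) + 3500)*(1209 + b(51, -57)) = ((14 - 1*62) + 3500)*(1209 + 3*51) = ((14 - 62) + 3500)*(1209 + 153) = (-48 + 3500)*1362 = 3452*1362 = 4701624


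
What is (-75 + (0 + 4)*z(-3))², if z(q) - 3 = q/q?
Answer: 3481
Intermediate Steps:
z(q) = 4 (z(q) = 3 + q/q = 3 + 1 = 4)
(-75 + (0 + 4)*z(-3))² = (-75 + (0 + 4)*4)² = (-75 + 4*4)² = (-75 + 16)² = (-59)² = 3481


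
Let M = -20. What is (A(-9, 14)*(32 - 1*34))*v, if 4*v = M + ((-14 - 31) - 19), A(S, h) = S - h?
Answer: -966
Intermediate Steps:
v = -21 (v = (-20 + ((-14 - 31) - 19))/4 = (-20 + (-45 - 19))/4 = (-20 - 64)/4 = (¼)*(-84) = -21)
(A(-9, 14)*(32 - 1*34))*v = ((-9 - 1*14)*(32 - 1*34))*(-21) = ((-9 - 14)*(32 - 34))*(-21) = -23*(-2)*(-21) = 46*(-21) = -966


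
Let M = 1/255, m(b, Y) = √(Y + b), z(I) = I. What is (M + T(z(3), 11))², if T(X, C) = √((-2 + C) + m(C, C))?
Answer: (1 + 255*√(9 + √22))²/65025 ≈ 13.719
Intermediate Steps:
T(X, C) = √(-2 + C + √2*√C) (T(X, C) = √((-2 + C) + √(C + C)) = √((-2 + C) + √(2*C)) = √((-2 + C) + √2*√C) = √(-2 + C + √2*√C))
M = 1/255 ≈ 0.0039216
(M + T(z(3), 11))² = (1/255 + √(-2 + 11 + √2*√11))² = (1/255 + √(-2 + 11 + √22))² = (1/255 + √(9 + √22))²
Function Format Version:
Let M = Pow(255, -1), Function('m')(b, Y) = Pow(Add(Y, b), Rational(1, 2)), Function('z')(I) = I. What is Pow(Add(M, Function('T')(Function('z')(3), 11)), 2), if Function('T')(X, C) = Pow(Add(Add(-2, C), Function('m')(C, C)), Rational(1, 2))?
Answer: Mul(Rational(1, 65025), Pow(Add(1, Mul(255, Pow(Add(9, Pow(22, Rational(1, 2))), Rational(1, 2)))), 2)) ≈ 13.719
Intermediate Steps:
Function('T')(X, C) = Pow(Add(-2, C, Mul(Pow(2, Rational(1, 2)), Pow(C, Rational(1, 2)))), Rational(1, 2)) (Function('T')(X, C) = Pow(Add(Add(-2, C), Pow(Add(C, C), Rational(1, 2))), Rational(1, 2)) = Pow(Add(Add(-2, C), Pow(Mul(2, C), Rational(1, 2))), Rational(1, 2)) = Pow(Add(Add(-2, C), Mul(Pow(2, Rational(1, 2)), Pow(C, Rational(1, 2)))), Rational(1, 2)) = Pow(Add(-2, C, Mul(Pow(2, Rational(1, 2)), Pow(C, Rational(1, 2)))), Rational(1, 2)))
M = Rational(1, 255) ≈ 0.0039216
Pow(Add(M, Function('T')(Function('z')(3), 11)), 2) = Pow(Add(Rational(1, 255), Pow(Add(-2, 11, Mul(Pow(2, Rational(1, 2)), Pow(11, Rational(1, 2)))), Rational(1, 2))), 2) = Pow(Add(Rational(1, 255), Pow(Add(-2, 11, Pow(22, Rational(1, 2))), Rational(1, 2))), 2) = Pow(Add(Rational(1, 255), Pow(Add(9, Pow(22, Rational(1, 2))), Rational(1, 2))), 2)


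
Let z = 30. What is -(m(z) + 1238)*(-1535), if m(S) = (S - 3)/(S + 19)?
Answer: 93157615/49 ≈ 1.9012e+6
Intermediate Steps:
m(S) = (-3 + S)/(19 + S)
-(m(z) + 1238)*(-1535) = -((-3 + 30)/(19 + 30) + 1238)*(-1535) = -(27/49 + 1238)*(-1535) = -60689*(-1535)/49 = -1*(-93157615/49) = 93157615/49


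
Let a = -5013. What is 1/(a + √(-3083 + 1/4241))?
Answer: -2362237/11843346859 - I*√6161231498/35530040577 ≈ -0.00019946 - 2.2092e-6*I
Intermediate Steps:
1/(a + √(-3083 + 1/4241)) = 1/(-5013 + √(-3083 + 1/4241)) = 1/(-5013 + √(-13075002/4241)) = 1/(-5013 + 3*I*√6161231498/4241)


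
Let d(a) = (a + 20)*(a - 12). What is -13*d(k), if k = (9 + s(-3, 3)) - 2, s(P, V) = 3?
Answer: 780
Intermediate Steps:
k = 10 (k = (9 + 3) - 2 = 12 - 2 = 10)
d(a) = (-12 + a)*(20 + a) (d(a) = (20 + a)*(-12 + a) = (-12 + a)*(20 + a))
-13*d(k) = -13*(-240 + 10² + 8*10) = -13*(-240 + 100 + 80) = -13*(-60) = 780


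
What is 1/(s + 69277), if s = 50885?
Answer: 1/120162 ≈ 8.3221e-6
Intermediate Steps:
1/(s + 69277) = 1/(50885 + 69277) = 1/120162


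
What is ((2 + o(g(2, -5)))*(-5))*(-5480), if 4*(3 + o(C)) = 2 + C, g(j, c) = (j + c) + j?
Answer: -20550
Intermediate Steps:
g(j, c) = c + 2*j (g(j, c) = (c + j) + j = c + 2*j)
o(C) = -5/2 + C/4 (o(C) = -3 + (2 + C)/4 = -3 + (1/2 + C/4) = -5/2 + C/4)
((2 + o(g(2, -5)))*(-5))*(-5480) = ((2 + (-5/2 + (-5 + 2*2)/4))*(-5))*(-5480) = ((2 + (-5/2 + (-5 + 4)/4))*(-5))*(-5480) = ((2 + (-5/2 + (1/4)*(-1)))*(-5))*(-5480) = ((2 + (-5/2 - 1/4))*(-5))*(-5480) = ((2 - 11/4)*(-5))*(-5480) = -3/4*(-5)*(-5480) = (15/4)*(-5480) = -20550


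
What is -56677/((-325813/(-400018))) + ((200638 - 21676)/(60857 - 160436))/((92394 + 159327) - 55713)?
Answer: -73752491481149763943/1059884927925636 ≈ -69585.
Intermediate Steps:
-56677/((-325813/(-400018))) + ((200638 - 21676)/(60857 - 160436))/((92394 + 159327) - 55713) = -56677/((-325813*(-1/400018))) + (178962/(-99579))/(251721 - 55713) = -56677/325813/400018 + (178962*(-1/99579))/196008 = -56677*400018/325813 - 59654/33193*1/196008 = -22671820186/325813 - 29827/3253046772 = -73752491481149763943/1059884927925636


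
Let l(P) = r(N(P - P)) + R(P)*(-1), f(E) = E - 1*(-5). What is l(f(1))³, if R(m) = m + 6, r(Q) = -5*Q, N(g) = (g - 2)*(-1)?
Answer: -10648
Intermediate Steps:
f(E) = 5 + E (f(E) = E + 5 = 5 + E)
N(g) = 2 - g (N(g) = (-2 + g)*(-1) = 2 - g)
R(m) = 6 + m
l(P) = -16 - P (l(P) = -5*(2 - (P - P)) + (6 + P)*(-1) = -5*(2 - 1*0) + (-6 - P) = -5*(2 + 0) + (-6 - P) = -5*2 + (-6 - P) = -10 + (-6 - P) = -16 - P)
l(f(1))³ = (-16 - (5 + 1))³ = (-16 - 1*6)³ = (-16 - 6)³ = (-22)³ = -10648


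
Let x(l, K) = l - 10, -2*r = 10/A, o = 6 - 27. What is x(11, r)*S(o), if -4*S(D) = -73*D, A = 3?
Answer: -1533/4 ≈ -383.25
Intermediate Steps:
o = -21
r = -5/3 ≈ -1.6667
x(l, K) = -10 + l
S(D) = 73*D/4 (S(D) = -(-73)*D/4 = 73*D/4)
x(11, r)*S(o) = (-10 + 11)*((73/4)*(-21)) = 1*(-1533/4) = -1533/4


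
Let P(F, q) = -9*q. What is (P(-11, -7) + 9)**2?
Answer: 5184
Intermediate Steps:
(P(-11, -7) + 9)**2 = (-9*(-7) + 9)**2 = (63 + 9)**2 = 72**2 = 5184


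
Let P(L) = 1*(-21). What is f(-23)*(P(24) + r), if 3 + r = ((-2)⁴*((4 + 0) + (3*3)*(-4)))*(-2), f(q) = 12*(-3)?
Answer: -36000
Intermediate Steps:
f(q) = -36
P(L) = -21
r = 1021 (r = -3 + ((-2)⁴*((4 + 0) + (3*3)*(-4)))*(-2) = -3 + (16*(4 + 9*(-4)))*(-2) = -3 + (16*(4 - 36))*(-2) = -3 + (16*(-32))*(-2) = -3 - 512*(-2) = -3 + 1024 = 1021)
f(-23)*(P(24) + r) = -36*(-21 + 1021) = -36*1000 = -36000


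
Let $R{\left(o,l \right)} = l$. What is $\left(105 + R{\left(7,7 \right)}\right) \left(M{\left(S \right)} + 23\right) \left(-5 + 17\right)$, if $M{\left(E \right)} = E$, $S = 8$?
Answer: $41664$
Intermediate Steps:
$\left(105 + R{\left(7,7 \right)}\right) \left(M{\left(S \right)} + 23\right) \left(-5 + 17\right) = \left(105 + 7\right) \left(8 + 23\right) \left(-5 + 17\right) = 112 \cdot 31 \cdot 12 = 112 \cdot 372 = 41664$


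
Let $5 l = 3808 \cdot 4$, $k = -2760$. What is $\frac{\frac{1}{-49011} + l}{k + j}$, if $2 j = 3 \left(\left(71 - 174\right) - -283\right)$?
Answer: $- \frac{746535547}{610186950} \approx -1.2235$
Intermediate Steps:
$l = \frac{15232}{5}$ ($l = \frac{3808 \cdot 4}{5} = \frac{1}{5} \cdot 15232 = \frac{15232}{5} \approx 3046.4$)
$j = 270$ ($j = \frac{3 \left(\left(71 - 174\right) - -283\right)}{2} = \frac{3 \left(-103 + 283\right)}{2} = \frac{3 \cdot 180}{2} = \frac{1}{2} \cdot 540 = 270$)
$\frac{\frac{1}{-49011} + l}{k + j} = \frac{\frac{1}{-49011} + \frac{15232}{5}}{-2760 + 270} = \frac{- \frac{1}{49011} + \frac{15232}{5}}{-2490} = \frac{746535547}{245055} \left(- \frac{1}{2490}\right) = - \frac{746535547}{610186950}$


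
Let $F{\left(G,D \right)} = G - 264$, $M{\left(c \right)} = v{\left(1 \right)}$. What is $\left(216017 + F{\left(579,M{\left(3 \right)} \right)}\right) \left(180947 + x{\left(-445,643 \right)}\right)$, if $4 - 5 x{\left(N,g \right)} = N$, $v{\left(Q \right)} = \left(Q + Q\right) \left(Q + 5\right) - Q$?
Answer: $\frac{195820265088}{5} \approx 3.9164 \cdot 10^{10}$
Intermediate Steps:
$v{\left(Q \right)} = - Q + 2 Q \left(5 + Q\right)$ ($v{\left(Q \right)} = 2 Q \left(5 + Q\right) - Q = - Q + 2 Q \left(5 + Q\right)$)
$x{\left(N,g \right)} = \frac{4}{5} - \frac{N}{5}$
$M{\left(c \right)} = 11$ ($M{\left(c \right)} = 1 \left(9 + 2 \cdot 1\right) = 1 \left(9 + 2\right) = 1 \cdot 11 = 11$)
$F{\left(G,D \right)} = -264 + G$ ($F{\left(G,D \right)} = G - 264 = -264 + G$)
$\left(216017 + F{\left(579,M{\left(3 \right)} \right)}\right) \left(180947 + x{\left(-445,643 \right)}\right) = \left(216017 + \left(-264 + 579\right)\right) \left(180947 + \left(\frac{4}{5} - -89\right)\right) = \left(216017 + 315\right) \left(180947 + \left(\frac{4}{5} + 89\right)\right) = 216332 \left(180947 + \frac{449}{5}\right) = 216332 \cdot \frac{905184}{5} = \frac{195820265088}{5}$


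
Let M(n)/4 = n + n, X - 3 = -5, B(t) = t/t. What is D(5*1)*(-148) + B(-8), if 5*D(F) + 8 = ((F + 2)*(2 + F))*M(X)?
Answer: 117221/5 ≈ 23444.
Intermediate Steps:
B(t) = 1
X = -2 (X = 3 - 5 = -2)
M(n) = 8*n (M(n) = 4*(n + n) = 4*(2*n) = 8*n)
D(F) = -8/5 - 16*(2 + F)²/5 (D(F) = -8/5 + (((F + 2)*(2 + F))*(8*(-2)))/5 = -8/5 + (((2 + F)*(2 + F))*(-16))/5 = -8/5 + ((2 + F)²*(-16))/5 = -8/5 + (-16*(2 + F)²)/5 = -8/5 - 16*(2 + F)²/5)
D(5*1)*(-148) + B(-8) = (-8/5 - 16*(2 + 5*1)²/5)*(-148) + 1 = (-8/5 - 16*(2 + 5)²/5)*(-148) + 1 = (-8/5 - 16/5*7²)*(-148) + 1 = (-8/5 - 16/5*49)*(-148) + 1 = (-8/5 - 784/5)*(-148) + 1 = -792/5*(-148) + 1 = 117216/5 + 1 = 117221/5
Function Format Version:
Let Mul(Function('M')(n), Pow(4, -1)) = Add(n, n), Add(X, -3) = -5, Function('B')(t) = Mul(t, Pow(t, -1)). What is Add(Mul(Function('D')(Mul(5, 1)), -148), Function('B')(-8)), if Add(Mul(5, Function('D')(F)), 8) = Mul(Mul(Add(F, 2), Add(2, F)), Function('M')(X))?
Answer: Rational(117221, 5) ≈ 23444.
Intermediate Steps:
Function('B')(t) = 1
X = -2 (X = Add(3, -5) = -2)
Function('M')(n) = Mul(8, n) (Function('M')(n) = Mul(4, Add(n, n)) = Mul(4, Mul(2, n)) = Mul(8, n))
Function('D')(F) = Add(Rational(-8, 5), Mul(Rational(-16, 5), Pow(Add(2, F), 2))) (Function('D')(F) = Add(Rational(-8, 5), Mul(Rational(1, 5), Mul(Mul(Add(F, 2), Add(2, F)), Mul(8, -2)))) = Add(Rational(-8, 5), Mul(Rational(1, 5), Mul(Mul(Add(2, F), Add(2, F)), -16))) = Add(Rational(-8, 5), Mul(Rational(1, 5), Mul(Pow(Add(2, F), 2), -16))) = Add(Rational(-8, 5), Mul(Rational(1, 5), Mul(-16, Pow(Add(2, F), 2)))) = Add(Rational(-8, 5), Mul(Rational(-16, 5), Pow(Add(2, F), 2))))
Add(Mul(Function('D')(Mul(5, 1)), -148), Function('B')(-8)) = Add(Mul(Add(Rational(-8, 5), Mul(Rational(-16, 5), Pow(Add(2, Mul(5, 1)), 2))), -148), 1) = Add(Mul(Add(Rational(-8, 5), Mul(Rational(-16, 5), Pow(Add(2, 5), 2))), -148), 1) = Add(Mul(Add(Rational(-8, 5), Mul(Rational(-16, 5), Pow(7, 2))), -148), 1) = Add(Mul(Add(Rational(-8, 5), Mul(Rational(-16, 5), 49)), -148), 1) = Add(Mul(Add(Rational(-8, 5), Rational(-784, 5)), -148), 1) = Add(Mul(Rational(-792, 5), -148), 1) = Add(Rational(117216, 5), 1) = Rational(117221, 5)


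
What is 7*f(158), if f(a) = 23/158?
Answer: 161/158 ≈ 1.0190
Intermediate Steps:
f(a) = 23/158 (f(a) = 23*(1/158) = 23/158)
7*f(158) = 7*(23/158) = 161/158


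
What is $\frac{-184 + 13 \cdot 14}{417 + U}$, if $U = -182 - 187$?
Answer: $- \frac{1}{24} \approx -0.041667$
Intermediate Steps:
$U = -369$
$\frac{-184 + 13 \cdot 14}{417 + U} = \frac{-184 + 13 \cdot 14}{417 - 369} = \frac{-184 + 182}{48} = \left(-2\right) \frac{1}{48} = - \frac{1}{24}$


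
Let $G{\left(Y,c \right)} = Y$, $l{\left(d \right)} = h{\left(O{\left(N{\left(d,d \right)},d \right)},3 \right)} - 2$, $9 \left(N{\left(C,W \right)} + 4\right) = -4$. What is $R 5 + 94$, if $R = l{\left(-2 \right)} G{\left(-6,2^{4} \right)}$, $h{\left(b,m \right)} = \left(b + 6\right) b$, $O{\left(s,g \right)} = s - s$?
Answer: $154$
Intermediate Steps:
$N{\left(C,W \right)} = - \frac{40}{9}$ ($N{\left(C,W \right)} = -4 + \frac{1}{9} \left(-4\right) = -4 - \frac{4}{9} = - \frac{40}{9}$)
$O{\left(s,g \right)} = 0$
$h{\left(b,m \right)} = b \left(6 + b\right)$ ($h{\left(b,m \right)} = \left(6 + b\right) b = b \left(6 + b\right)$)
$l{\left(d \right)} = -2$ ($l{\left(d \right)} = 0 \left(6 + 0\right) - 2 = 0 \cdot 6 - 2 = 0 - 2 = -2$)
$R = 12$ ($R = \left(-2\right) \left(-6\right) = 12$)
$R 5 + 94 = 12 \cdot 5 + 94 = 60 + 94 = 154$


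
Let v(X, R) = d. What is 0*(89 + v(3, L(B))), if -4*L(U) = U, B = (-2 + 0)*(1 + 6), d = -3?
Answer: 0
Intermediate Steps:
B = -14 (B = -2*7 = -14)
L(U) = -U/4
v(X, R) = -3
0*(89 + v(3, L(B))) = 0*(89 - 3) = 0*86 = 0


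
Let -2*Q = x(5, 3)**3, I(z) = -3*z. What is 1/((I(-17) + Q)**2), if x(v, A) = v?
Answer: 4/529 ≈ 0.0075614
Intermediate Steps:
Q = -125/2 (Q = -1/2*5**3 = -1/2*125 = -125/2 ≈ -62.500)
1/((I(-17) + Q)**2) = 1/((-3*(-17) - 125/2)**2) = 1/((51 - 125/2)**2) = 1/((-23/2)**2) = 1/(529/4) = 4/529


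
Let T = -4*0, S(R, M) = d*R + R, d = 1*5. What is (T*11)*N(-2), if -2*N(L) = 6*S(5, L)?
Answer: 0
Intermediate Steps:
d = 5
S(R, M) = 6*R (S(R, M) = 5*R + R = 6*R)
T = 0
N(L) = -90 (N(L) = -3*6*5 = -3*30 = -½*180 = -90)
(T*11)*N(-2) = (0*11)*(-90) = 0*(-90) = 0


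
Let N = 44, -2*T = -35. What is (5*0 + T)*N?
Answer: 770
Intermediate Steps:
T = 35/2 (T = -½*(-35) = 35/2 ≈ 17.500)
(5*0 + T)*N = (5*0 + 35/2)*44 = (0 + 35/2)*44 = (35/2)*44 = 770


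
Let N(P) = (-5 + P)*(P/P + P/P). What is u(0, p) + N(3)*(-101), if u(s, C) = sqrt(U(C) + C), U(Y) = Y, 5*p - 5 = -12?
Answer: 404 + I*sqrt(70)/5 ≈ 404.0 + 1.6733*I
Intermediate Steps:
p = -7/5 (p = 1 + (1/5)*(-12) = 1 - 12/5 = -7/5 ≈ -1.4000)
N(P) = -10 + 2*P (N(P) = (-5 + P)*(1 + 1) = (-5 + P)*2 = -10 + 2*P)
u(s, C) = sqrt(2)*sqrt(C) (u(s, C) = sqrt(C + C) = sqrt(2*C) = sqrt(2)*sqrt(C))
u(0, p) + N(3)*(-101) = sqrt(2)*sqrt(-7/5) + (-10 + 2*3)*(-101) = sqrt(2)*(I*sqrt(35)/5) + (-10 + 6)*(-101) = I*sqrt(70)/5 - 4*(-101) = I*sqrt(70)/5 + 404 = 404 + I*sqrt(70)/5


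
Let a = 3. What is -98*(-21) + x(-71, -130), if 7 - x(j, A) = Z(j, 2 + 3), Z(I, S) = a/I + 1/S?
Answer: 733019/355 ≈ 2064.8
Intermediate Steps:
Z(I, S) = 1/S + 3/I (Z(I, S) = 3/I + 1/S = 1/S + 3/I)
x(j, A) = 34/5 - 3/j (x(j, A) = 7 - (1/(2 + 3) + 3/j) = 7 - (1/5 + 3/j) = 7 - (⅕ + 3/j) = 7 + (-⅕ - 3/j) = 34/5 - 3/j)
-98*(-21) + x(-71, -130) = -98*(-21) + (34/5 - 3/(-71)) = 2058 + (34/5 - 3*(-1/71)) = 2058 + (34/5 + 3/71) = 2058 + 2429/355 = 733019/355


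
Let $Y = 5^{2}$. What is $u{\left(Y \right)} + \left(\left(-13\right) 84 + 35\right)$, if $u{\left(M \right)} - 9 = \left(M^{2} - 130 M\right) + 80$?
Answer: $-3593$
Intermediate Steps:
$Y = 25$
$u{\left(M \right)} = 89 + M^{2} - 130 M$ ($u{\left(M \right)} = 9 + \left(\left(M^{2} - 130 M\right) + 80\right) = 9 + \left(80 + M^{2} - 130 M\right) = 89 + M^{2} - 130 M$)
$u{\left(Y \right)} + \left(\left(-13\right) 84 + 35\right) = \left(89 + 25^{2} - 3250\right) + \left(\left(-13\right) 84 + 35\right) = \left(89 + 625 - 3250\right) + \left(-1092 + 35\right) = -2536 - 1057 = -3593$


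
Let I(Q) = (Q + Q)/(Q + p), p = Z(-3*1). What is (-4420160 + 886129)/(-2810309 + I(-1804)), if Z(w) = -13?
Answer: 6421334327/5106327845 ≈ 1.2575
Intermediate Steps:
p = -13
I(Q) = 2*Q/(-13 + Q) (I(Q) = (Q + Q)/(Q - 13) = (2*Q)/(-13 + Q) = 2*Q/(-13 + Q))
(-4420160 + 886129)/(-2810309 + I(-1804)) = (-4420160 + 886129)/(-2810309 + 2*(-1804)/(-13 - 1804)) = -3534031/(-2810309 + 2*(-1804)/(-1817)) = -3534031/(-2810309 + 2*(-1804)*(-1/1817)) = -3534031/(-2810309 + 3608/1817) = -3534031/(-5106327845/1817) = -3534031*(-1817/5106327845) = 6421334327/5106327845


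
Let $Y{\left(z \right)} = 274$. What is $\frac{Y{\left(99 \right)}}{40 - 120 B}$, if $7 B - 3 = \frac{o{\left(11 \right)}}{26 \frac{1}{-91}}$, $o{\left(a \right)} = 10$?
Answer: $\frac{959}{2060} \approx 0.46553$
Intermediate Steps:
$B = - \frac{32}{7}$ ($B = \frac{3}{7} + \frac{10 \frac{1}{26 \frac{1}{-91}}}{7} = \frac{3}{7} + \frac{10 \frac{1}{26 \left(- \frac{1}{91}\right)}}{7} = \frac{3}{7} + \frac{10 \frac{1}{- \frac{2}{7}}}{7} = \frac{3}{7} + \frac{10 \left(- \frac{7}{2}\right)}{7} = \frac{3}{7} + \frac{1}{7} \left(-35\right) = \frac{3}{7} - 5 = - \frac{32}{7} \approx -4.5714$)
$\frac{Y{\left(99 \right)}}{40 - 120 B} = \frac{274}{40 - - \frac{3840}{7}} = \frac{274}{40 + \frac{3840}{7}} = \frac{274}{\frac{4120}{7}} = 274 \cdot \frac{7}{4120} = \frac{959}{2060}$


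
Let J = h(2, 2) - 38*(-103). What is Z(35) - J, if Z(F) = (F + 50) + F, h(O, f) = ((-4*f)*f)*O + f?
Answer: -3764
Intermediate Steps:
h(O, f) = f - 4*O*f² (h(O, f) = (-4*f²)*O + f = -4*O*f² + f = f - 4*O*f²)
Z(F) = 50 + 2*F (Z(F) = (50 + F) + F = 50 + 2*F)
J = 3884 (J = 2*(1 - 4*2*2) - 38*(-103) = 2*(1 - 16) + 3914 = 2*(-15) + 3914 = -30 + 3914 = 3884)
Z(35) - J = (50 + 2*35) - 1*3884 = (50 + 70) - 3884 = 120 - 3884 = -3764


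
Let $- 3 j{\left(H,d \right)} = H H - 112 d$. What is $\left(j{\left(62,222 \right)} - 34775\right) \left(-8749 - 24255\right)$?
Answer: $\frac{2749398220}{3} \approx 9.1647 \cdot 10^{8}$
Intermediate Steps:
$j{\left(H,d \right)} = - \frac{H^{2}}{3} + \frac{112 d}{3}$ ($j{\left(H,d \right)} = - \frac{H H - 112 d}{3} = - \frac{H^{2} - 112 d}{3} = - \frac{H^{2}}{3} + \frac{112 d}{3}$)
$\left(j{\left(62,222 \right)} - 34775\right) \left(-8749 - 24255\right) = \left(\left(- \frac{62^{2}}{3} + \frac{112}{3} \cdot 222\right) - 34775\right) \left(-8749 - 24255\right) = \left(\left(\left(- \frac{1}{3}\right) 3844 + 8288\right) - 34775\right) \left(-33004\right) = \left(\left(- \frac{3844}{3} + 8288\right) - 34775\right) \left(-33004\right) = \left(\frac{21020}{3} - 34775\right) \left(-33004\right) = \left(- \frac{83305}{3}\right) \left(-33004\right) = \frac{2749398220}{3}$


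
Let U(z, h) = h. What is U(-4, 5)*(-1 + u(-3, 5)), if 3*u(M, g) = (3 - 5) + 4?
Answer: -5/3 ≈ -1.6667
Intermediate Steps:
u(M, g) = 2/3 (u(M, g) = ((3 - 5) + 4)/3 = (-2 + 4)/3 = (1/3)*2 = 2/3)
U(-4, 5)*(-1 + u(-3, 5)) = 5*(-1 + 2/3) = 5*(-1/3) = -5/3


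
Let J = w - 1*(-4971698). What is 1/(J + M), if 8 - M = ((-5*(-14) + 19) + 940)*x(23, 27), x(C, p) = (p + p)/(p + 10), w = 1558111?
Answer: 37/241547663 ≈ 1.5318e-7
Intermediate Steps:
x(C, p) = 2*p/(10 + p) (x(C, p) = (2*p)/(10 + p) = 2*p/(10 + p))
J = 6529809 (J = 1558111 - 1*(-4971698) = 1558111 + 4971698 = 6529809)
M = -55270/37 (M = 8 - ((-5*(-14) + 19) + 940)*2*27/(10 + 27) = 8 - ((70 + 19) + 940)*2*27/37 = 8 - (89 + 940)*2*27*(1/37) = 8 - 1029*54/37 = 8 - 1*55566/37 = 8 - 55566/37 = -55270/37 ≈ -1493.8)
1/(J + M) = 1/(6529809 - 55270/37) = 1/(241547663/37) = 37/241547663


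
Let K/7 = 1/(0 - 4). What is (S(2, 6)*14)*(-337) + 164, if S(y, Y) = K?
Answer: 16841/2 ≈ 8420.5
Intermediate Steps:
K = -7/4 (K = 7/(0 - 4) = 7/(-4) = 7*(-¼) = -7/4 ≈ -1.7500)
S(y, Y) = -7/4
(S(2, 6)*14)*(-337) + 164 = -7/4*14*(-337) + 164 = -49/2*(-337) + 164 = 16513/2 + 164 = 16841/2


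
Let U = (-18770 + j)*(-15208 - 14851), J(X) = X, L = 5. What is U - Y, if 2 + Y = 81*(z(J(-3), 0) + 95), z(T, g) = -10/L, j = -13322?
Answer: 964645897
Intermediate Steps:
z(T, g) = -2 (z(T, g) = -10/5 = -10*⅕ = -2)
U = 964653428 (U = (-18770 - 13322)*(-15208 - 14851) = -32092*(-30059) = 964653428)
Y = 7531 (Y = -2 + 81*(-2 + 95) = -2 + 81*93 = -2 + 7533 = 7531)
U - Y = 964653428 - 1*7531 = 964653428 - 7531 = 964645897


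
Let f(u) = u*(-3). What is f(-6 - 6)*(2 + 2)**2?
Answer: 576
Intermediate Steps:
f(u) = -3*u
f(-6 - 6)*(2 + 2)**2 = (-3*(-6 - 6))*(2 + 2)**2 = -3*(-12)*4**2 = 36*16 = 576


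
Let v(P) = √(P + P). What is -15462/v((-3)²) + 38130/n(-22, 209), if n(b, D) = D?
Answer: 38130/209 - 2577*√2 ≈ -3462.0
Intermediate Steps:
v(P) = √2*√P (v(P) = √(2*P) = √2*√P)
-15462/v((-3)²) + 38130/n(-22, 209) = -15462*√2/6 + 38130/209 = -2577*√2 + 38130/209 = 38130/209 - 2577*√2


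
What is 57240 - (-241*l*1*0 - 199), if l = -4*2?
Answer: 57439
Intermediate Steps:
l = -8
57240 - (-241*l*1*0 - 199) = 57240 - (-241*(-8*1)*0 - 199) = 57240 - (-(-1928)*0 - 199) = 57240 - (-241*0 - 199) = 57240 - (0 - 199) = 57240 - 1*(-199) = 57240 + 199 = 57439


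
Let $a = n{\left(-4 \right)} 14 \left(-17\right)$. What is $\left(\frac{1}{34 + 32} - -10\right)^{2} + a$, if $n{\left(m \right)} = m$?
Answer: $\frac{4583833}{4356} \approx 1052.3$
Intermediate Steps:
$a = 952$ ($a = \left(-4\right) 14 \left(-17\right) = \left(-56\right) \left(-17\right) = 952$)
$\left(\frac{1}{34 + 32} - -10\right)^{2} + a = \left(\frac{1}{34 + 32} - -10\right)^{2} + 952 = \left(\frac{1}{66} + \left(-2 + 12\right)\right)^{2} + 952 = \left(\frac{1}{66} + 10\right)^{2} + 952 = \left(\frac{661}{66}\right)^{2} + 952 = \frac{436921}{4356} + 952 = \frac{4583833}{4356}$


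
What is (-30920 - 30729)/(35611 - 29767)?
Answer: -61649/5844 ≈ -10.549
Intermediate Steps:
(-30920 - 30729)/(35611 - 29767) = -61649/5844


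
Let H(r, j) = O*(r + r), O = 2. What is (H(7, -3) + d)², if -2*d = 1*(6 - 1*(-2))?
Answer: 576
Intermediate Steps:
H(r, j) = 4*r (H(r, j) = 2*(r + r) = 2*(2*r) = 4*r)
d = -4 (d = -(6 - 1*(-2))/2 = -(6 + 2)/2 = -8/2 = -½*8 = -4)
(H(7, -3) + d)² = (4*7 - 4)² = (28 - 4)² = 24² = 576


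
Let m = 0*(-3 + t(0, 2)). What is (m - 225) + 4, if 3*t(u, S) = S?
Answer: -221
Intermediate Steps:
t(u, S) = S/3
m = 0 (m = 0*(-3 + (⅓)*2) = 0*(-3 + ⅔) = 0*(-7/3) = 0)
(m - 225) + 4 = (0 - 225) + 4 = -225 + 4 = -221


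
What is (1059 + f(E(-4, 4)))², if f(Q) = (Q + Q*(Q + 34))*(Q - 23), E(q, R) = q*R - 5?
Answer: 195860025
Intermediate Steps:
E(q, R) = -5 + R*q (E(q, R) = R*q - 5 = -5 + R*q)
f(Q) = (-23 + Q)*(Q + Q*(34 + Q)) (f(Q) = (Q + Q*(34 + Q))*(-23 + Q) = (-23 + Q)*(Q + Q*(34 + Q)))
(1059 + f(E(-4, 4)))² = (1059 + (-5 + 4*(-4))*(-805 + (-5 + 4*(-4))² + 12*(-5 + 4*(-4))))² = (1059 + (-5 - 16)*(-805 + (-5 - 16)² + 12*(-5 - 16)))² = (1059 - 21*(-805 + (-21)² + 12*(-21)))² = (1059 - 21*(-805 + 441 - 252))² = (1059 - 21*(-616))² = (1059 + 12936)² = 13995² = 195860025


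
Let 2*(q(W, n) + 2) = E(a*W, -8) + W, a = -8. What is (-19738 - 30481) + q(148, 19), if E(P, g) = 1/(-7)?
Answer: -702059/14 ≈ -50147.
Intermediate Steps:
E(P, g) = -⅐
q(W, n) = -29/14 + W/2 (q(W, n) = -2 + (-⅐ + W)/2 = -2 + (-1/14 + W/2) = -29/14 + W/2)
(-19738 - 30481) + q(148, 19) = (-19738 - 30481) + (-29/14 + (½)*148) = -50219 + (-29/14 + 74) = -50219 + 1007/14 = -702059/14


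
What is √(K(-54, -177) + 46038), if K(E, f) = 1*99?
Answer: 13*√273 ≈ 214.80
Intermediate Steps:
K(E, f) = 99
√(K(-54, -177) + 46038) = √(99 + 46038) = √46137 = 13*√273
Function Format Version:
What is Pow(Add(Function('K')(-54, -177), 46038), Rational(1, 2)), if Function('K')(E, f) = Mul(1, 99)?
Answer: Mul(13, Pow(273, Rational(1, 2))) ≈ 214.80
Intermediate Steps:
Function('K')(E, f) = 99
Pow(Add(Function('K')(-54, -177), 46038), Rational(1, 2)) = Pow(Add(99, 46038), Rational(1, 2)) = Pow(46137, Rational(1, 2)) = Mul(13, Pow(273, Rational(1, 2)))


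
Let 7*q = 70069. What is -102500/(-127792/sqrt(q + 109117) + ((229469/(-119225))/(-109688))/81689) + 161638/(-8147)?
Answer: -658990146954292207649045921523119085738517038/33214916834408237872082795747737966789318247 + 1868605413380180815428382435653400000000*sqrt(364826)/4076950636357952359406259451054126278301 ≈ 257.00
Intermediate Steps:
q = 70069/7 (q = (1/7)*70069 = 70069/7 ≈ 10010.)
-102500/(-127792/sqrt(q + 109117) + ((229469/(-119225))/(-109688))/81689) + 161638/(-8147) = -102500/(-127792/sqrt(70069/7 + 109117) + ((229469/(-119225))/(-109688))/81689) + 161638/(-8147) = -102500/(-127792*sqrt(364826)/208472 + ((229469*(-1/119225))*(-1/109688))*(1/81689)) + 161638*(-1/8147) = -102500/(-127792*sqrt(364826)/208472 - 229469/119225*(-1/109688)*(1/81689)) - 161638/8147 = -102500/(-15974*sqrt(364826)/26059 + (229469/13077551800)*(1/81689)) - 161638/8147 = -102500/(-15974*sqrt(364826)/26059 + 229469/1068292128990200) - 161638/8147 = -102500/(229469/1068292128990200 - 15974*sqrt(364826)/26059) - 161638/8147 = -161638/8147 - 102500/(229469/1068292128990200 - 15974*sqrt(364826)/26059)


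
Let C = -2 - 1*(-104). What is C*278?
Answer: 28356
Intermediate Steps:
C = 102 (C = -2 + 104 = 102)
C*278 = 102*278 = 28356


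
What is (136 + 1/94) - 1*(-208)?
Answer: 32337/94 ≈ 344.01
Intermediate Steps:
(136 + 1/94) - 1*(-208) = (136 + 1/94) + 208 = 12785/94 + 208 = 32337/94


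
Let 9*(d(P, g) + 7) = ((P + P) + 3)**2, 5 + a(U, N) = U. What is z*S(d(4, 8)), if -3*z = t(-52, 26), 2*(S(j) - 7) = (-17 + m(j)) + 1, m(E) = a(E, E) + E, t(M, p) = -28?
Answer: 742/27 ≈ 27.481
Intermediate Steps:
a(U, N) = -5 + U
d(P, g) = -7 + (3 + 2*P)**2/9 (d(P, g) = -7 + ((P + P) + 3)**2/9 = -7 + (2*P + 3)**2/9 = -7 + (3 + 2*P)**2/9)
m(E) = -5 + 2*E (m(E) = (-5 + E) + E = -5 + 2*E)
S(j) = -7/2 + j (S(j) = 7 + ((-17 + (-5 + 2*j)) + 1)/2 = 7 + ((-22 + 2*j) + 1)/2 = 7 + (-21 + 2*j)/2 = 7 + (-21/2 + j) = -7/2 + j)
z = 28/3 (z = -1/3*(-28) = 28/3 ≈ 9.3333)
z*S(d(4, 8)) = 28*(-7/2 + (-7 + (3 + 2*4)**2/9))/3 = 28*(-7/2 + (-7 + (3 + 8)**2/9))/3 = 28*(-7/2 + (-7 + (1/9)*11**2))/3 = 28*(-7/2 + (-7 + (1/9)*121))/3 = 28*(-7/2 + (-7 + 121/9))/3 = 28*(-7/2 + 58/9)/3 = (28/3)*(53/18) = 742/27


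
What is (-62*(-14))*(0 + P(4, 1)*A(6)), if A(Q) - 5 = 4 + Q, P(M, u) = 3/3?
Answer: 13020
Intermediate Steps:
P(M, u) = 1 (P(M, u) = 3*(1/3) = 1)
A(Q) = 9 + Q (A(Q) = 5 + (4 + Q) = 9 + Q)
(-62*(-14))*(0 + P(4, 1)*A(6)) = (-62*(-14))*(0 + 1*(9 + 6)) = 868*(0 + 1*15) = 868*(0 + 15) = 868*15 = 13020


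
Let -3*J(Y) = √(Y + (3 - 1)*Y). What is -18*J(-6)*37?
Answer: 666*I*√2 ≈ 941.87*I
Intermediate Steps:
J(Y) = -√3*√Y/3 (J(Y) = -√(Y + (3 - 1)*Y)/3 = -√(Y + 2*Y)/3 = -√3*√Y/3)
-18*J(-6)*37 = -(-6)*√3*√(-6)*37 = -(-6)*√3*I*√6*37 = -(-18)*I*√2*37 = (18*I*√2)*37 = 666*I*√2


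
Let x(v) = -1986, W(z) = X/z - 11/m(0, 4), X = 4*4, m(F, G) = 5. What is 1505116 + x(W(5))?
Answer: 1503130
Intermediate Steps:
X = 16
W(z) = -11/5 + 16/z (W(z) = 16/z - 11/5 = -11/5 + 16/z)
1505116 + x(W(5)) = 1505116 - 1986 = 1503130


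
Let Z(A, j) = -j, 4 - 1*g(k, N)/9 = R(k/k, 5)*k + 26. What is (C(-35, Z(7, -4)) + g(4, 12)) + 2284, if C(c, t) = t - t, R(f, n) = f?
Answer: 2050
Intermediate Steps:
g(k, N) = -198 - 9*k (g(k, N) = 36 - 9*((k/k)*k + 26) = 36 - 9*(1*k + 26) = 36 - 9*(k + 26) = 36 - 9*(26 + k) = 36 + (-234 - 9*k) = -198 - 9*k)
C(c, t) = 0
(C(-35, Z(7, -4)) + g(4, 12)) + 2284 = (0 + (-198 - 9*4)) + 2284 = (0 + (-198 - 36)) + 2284 = (0 - 234) + 2284 = -234 + 2284 = 2050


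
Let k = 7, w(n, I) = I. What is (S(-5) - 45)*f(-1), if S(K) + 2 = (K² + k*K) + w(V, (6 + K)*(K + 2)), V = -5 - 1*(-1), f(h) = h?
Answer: 60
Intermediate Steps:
V = -4 (V = -5 + 1 = -4)
S(K) = -2 + K² + 7*K + (2 + K)*(6 + K) (S(K) = -2 + ((K² + 7*K) + (6 + K)*(K + 2)) = -2 + ((K² + 7*K) + (6 + K)*(2 + K)) = -2 + ((K² + 7*K) + (2 + K)*(6 + K)) = -2 + (K² + 7*K + (2 + K)*(6 + K)) = -2 + K² + 7*K + (2 + K)*(6 + K))
(S(-5) - 45)*f(-1) = ((10 + 2*(-5)² + 15*(-5)) - 45)*(-1) = ((10 + 2*25 - 75) - 45)*(-1) = ((10 + 50 - 75) - 45)*(-1) = (-15 - 45)*(-1) = -60*(-1) = 60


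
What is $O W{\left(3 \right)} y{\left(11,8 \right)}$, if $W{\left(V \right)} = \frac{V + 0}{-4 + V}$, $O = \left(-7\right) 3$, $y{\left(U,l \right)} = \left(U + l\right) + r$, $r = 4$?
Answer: $1449$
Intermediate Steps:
$y{\left(U,l \right)} = 4 + U + l$ ($y{\left(U,l \right)} = \left(U + l\right) + 4 = 4 + U + l$)
$O = -21$
$W{\left(V \right)} = \frac{V}{-4 + V}$
$O W{\left(3 \right)} y{\left(11,8 \right)} = - 21 \frac{3}{-4 + 3} \left(4 + 11 + 8\right) = - 21 \frac{3}{-1} \cdot 23 = - 21 \cdot 3 \left(-1\right) 23 = \left(-21\right) \left(-3\right) 23 = 63 \cdot 23 = 1449$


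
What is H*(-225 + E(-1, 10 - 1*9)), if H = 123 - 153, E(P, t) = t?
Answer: 6720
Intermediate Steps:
H = -30
H*(-225 + E(-1, 10 - 1*9)) = -30*(-225 + (10 - 1*9)) = -30*(-225 + (10 - 9)) = -30*(-225 + 1) = -30*(-224) = 6720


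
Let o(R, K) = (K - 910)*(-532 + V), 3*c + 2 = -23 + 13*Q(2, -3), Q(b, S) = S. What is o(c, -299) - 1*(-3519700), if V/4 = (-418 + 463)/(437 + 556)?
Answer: 1377843388/331 ≈ 4.1627e+6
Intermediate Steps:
c = -64/3 (c = -⅔ + (-23 + 13*(-3))/3 = -⅔ + (-23 - 39)/3 = -⅔ + (⅓)*(-62) = -⅔ - 62/3 = -64/3 ≈ -21.333)
V = 60/331 (V = 4*((-418 + 463)/(437 + 556)) = 4*(45/993) = 4*(45*(1/993)) = 4*(15/331) = 60/331 ≈ 0.18127)
o(R, K) = 160189120/331 - 176032*K/331 (o(R, K) = (K - 910)*(-532 + 60/331) = (-910 + K)*(-176032/331) = 160189120/331 - 176032*K/331)
o(c, -299) - 1*(-3519700) = (160189120/331 - 176032/331*(-299)) - 1*(-3519700) = (160189120/331 + 52633568/331) + 3519700 = 212822688/331 + 3519700 = 1377843388/331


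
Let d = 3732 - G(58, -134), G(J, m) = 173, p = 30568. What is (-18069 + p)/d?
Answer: 12499/3559 ≈ 3.5119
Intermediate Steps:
d = 3559 (d = 3732 - 1*173 = 3732 - 173 = 3559)
(-18069 + p)/d = (-18069 + 30568)/3559 = 12499*(1/3559) = 12499/3559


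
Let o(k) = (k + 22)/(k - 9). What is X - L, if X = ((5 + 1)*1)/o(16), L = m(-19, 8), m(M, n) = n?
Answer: -131/19 ≈ -6.8947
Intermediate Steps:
o(k) = (22 + k)/(-9 + k)
L = 8
X = 21/19 (X = ((5 + 1)*1)/(((22 + 16)/(-9 + 16))) = (6*1)/((38/7)) = 6/(((1/7)*38)) = 6/(38/7) = 6*(7/38) = 21/19 ≈ 1.1053)
X - L = 21/19 - 1*8 = 21/19 - 8 = -131/19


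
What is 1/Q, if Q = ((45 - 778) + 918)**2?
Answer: 1/34225 ≈ 2.9218e-5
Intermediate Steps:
Q = 34225 (Q = (-733 + 918)**2 = 185**2 = 34225)
1/Q = 1/34225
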